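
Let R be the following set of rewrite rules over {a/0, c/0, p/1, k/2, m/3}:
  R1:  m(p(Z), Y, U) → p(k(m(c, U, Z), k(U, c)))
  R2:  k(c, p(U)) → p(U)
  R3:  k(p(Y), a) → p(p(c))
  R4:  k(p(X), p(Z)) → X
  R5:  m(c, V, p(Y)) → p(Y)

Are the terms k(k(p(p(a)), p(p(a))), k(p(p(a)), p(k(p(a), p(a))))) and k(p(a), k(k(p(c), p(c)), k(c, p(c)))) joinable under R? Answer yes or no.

Reduce t₁ = k(k(p(p(a)), p(p(a))), k(p(p(a)), p(k(p(a), p(a))))):
1. k(k(p(p(a)), p(p(a))), k(p(p(a)), p(k(p(a), p(a)))))  →  k(p(a), k(p(p(a)), p(k(p(a), p(a)))))   [R4 at 1]
2. k(p(a), k(p(p(a)), p(k(p(a), p(a)))))  →  k(p(a), p(a))   [R4 at 2]
3. k(p(a), p(a))  →  a   [R4 at ε]

Reduce t₂ = k(p(a), k(k(p(c), p(c)), k(c, p(c)))):
1. k(p(a), k(k(p(c), p(c)), k(c, p(c))))  →  k(p(a), k(c, k(c, p(c))))   [R4 at 2.1]
2. k(p(a), k(c, k(c, p(c))))  →  k(p(a), k(c, p(c)))   [R2 at 2.2]
3. k(p(a), k(c, p(c)))  →  k(p(a), p(c))   [R2 at 2]
4. k(p(a), p(c))  →  a   [R4 at ε]

yes — NF(t₁) = a, NF(t₂) = a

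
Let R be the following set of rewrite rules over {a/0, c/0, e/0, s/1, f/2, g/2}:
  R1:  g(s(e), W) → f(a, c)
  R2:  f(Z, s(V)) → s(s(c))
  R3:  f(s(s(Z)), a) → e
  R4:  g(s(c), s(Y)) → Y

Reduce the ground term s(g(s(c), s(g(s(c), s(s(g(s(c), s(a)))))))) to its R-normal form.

s(s(a))

1. s(g(s(c), s(g(s(c), s(s(g(s(c), s(a))))))))  →  s(g(s(c), s(s(g(s(c), s(a))))))   [R4 at 1]
2. s(g(s(c), s(s(g(s(c), s(a))))))  →  s(s(g(s(c), s(a))))   [R4 at 1]
3. s(s(g(s(c), s(a))))  →  s(s(a))   [R4 at 1.1]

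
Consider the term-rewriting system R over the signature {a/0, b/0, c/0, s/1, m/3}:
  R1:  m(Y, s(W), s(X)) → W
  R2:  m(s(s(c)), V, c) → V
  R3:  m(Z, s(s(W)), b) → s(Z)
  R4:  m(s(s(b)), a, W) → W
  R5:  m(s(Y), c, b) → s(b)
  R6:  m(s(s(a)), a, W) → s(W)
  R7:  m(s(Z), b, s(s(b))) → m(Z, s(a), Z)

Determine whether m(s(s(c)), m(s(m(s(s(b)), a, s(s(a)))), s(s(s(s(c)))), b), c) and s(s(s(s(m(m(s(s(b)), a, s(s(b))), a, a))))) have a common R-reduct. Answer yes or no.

Reduce t₁ = m(s(s(c)), m(s(m(s(s(b)), a, s(s(a)))), s(s(s(s(c)))), b), c):
1. m(s(s(c)), m(s(m(s(s(b)), a, s(s(a)))), s(s(s(s(c)))), b), c)  →  m(s(m(s(s(b)), a, s(s(a)))), s(s(s(s(c)))), b)   [R2 at ε]
2. m(s(m(s(s(b)), a, s(s(a)))), s(s(s(s(c)))), b)  →  s(s(m(s(s(b)), a, s(s(a)))))   [R3 at ε]
3. s(s(m(s(s(b)), a, s(s(a)))))  →  s(s(s(s(a))))   [R4 at 1.1]

Reduce t₂ = s(s(s(s(m(m(s(s(b)), a, s(s(b))), a, a))))):
1. s(s(s(s(m(m(s(s(b)), a, s(s(b))), a, a)))))  →  s(s(s(s(m(s(s(b)), a, a)))))   [R4 at 1.1.1.1.1]
2. s(s(s(s(m(s(s(b)), a, a)))))  →  s(s(s(s(a))))   [R4 at 1.1.1.1]

yes — NF(t₁) = s(s(s(s(a)))), NF(t₂) = s(s(s(s(a))))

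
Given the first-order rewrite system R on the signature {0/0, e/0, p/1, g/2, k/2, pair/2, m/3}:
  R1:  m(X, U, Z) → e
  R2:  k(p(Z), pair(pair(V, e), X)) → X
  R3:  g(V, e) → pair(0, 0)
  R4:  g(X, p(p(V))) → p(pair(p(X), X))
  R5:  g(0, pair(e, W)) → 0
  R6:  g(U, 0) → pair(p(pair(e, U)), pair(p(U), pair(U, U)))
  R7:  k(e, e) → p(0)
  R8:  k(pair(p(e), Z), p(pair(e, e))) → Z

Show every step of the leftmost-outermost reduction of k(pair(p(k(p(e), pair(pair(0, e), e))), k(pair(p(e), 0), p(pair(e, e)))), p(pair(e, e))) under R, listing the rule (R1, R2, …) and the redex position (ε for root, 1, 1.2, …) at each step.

0

1. k(pair(p(k(p(e), pair(pair(0, e), e))), k(pair(p(e), 0), p(pair(e, e)))), p(pair(e, e)))  →  k(pair(p(e), k(pair(p(e), 0), p(pair(e, e)))), p(pair(e, e)))   [R2 at 1.1.1]
2. k(pair(p(e), k(pair(p(e), 0), p(pair(e, e)))), p(pair(e, e)))  →  k(pair(p(e), 0), p(pair(e, e)))   [R8 at ε]
3. k(pair(p(e), 0), p(pair(e, e)))  →  0   [R8 at ε]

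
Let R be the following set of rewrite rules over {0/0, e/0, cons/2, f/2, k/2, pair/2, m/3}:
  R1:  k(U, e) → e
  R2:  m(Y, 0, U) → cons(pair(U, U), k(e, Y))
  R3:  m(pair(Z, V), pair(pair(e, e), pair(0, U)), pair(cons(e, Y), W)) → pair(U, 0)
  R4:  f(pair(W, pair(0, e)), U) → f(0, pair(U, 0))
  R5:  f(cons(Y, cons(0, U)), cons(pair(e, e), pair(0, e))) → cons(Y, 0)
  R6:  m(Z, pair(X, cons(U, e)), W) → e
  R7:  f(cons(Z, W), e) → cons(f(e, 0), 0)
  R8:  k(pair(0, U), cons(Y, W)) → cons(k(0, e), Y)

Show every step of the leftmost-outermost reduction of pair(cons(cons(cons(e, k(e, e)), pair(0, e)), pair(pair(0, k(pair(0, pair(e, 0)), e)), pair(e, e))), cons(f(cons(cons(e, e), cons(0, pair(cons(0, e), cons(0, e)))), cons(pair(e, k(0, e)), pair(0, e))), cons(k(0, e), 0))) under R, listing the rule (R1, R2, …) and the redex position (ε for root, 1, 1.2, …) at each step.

1. pair(cons(cons(cons(e, k(e, e)), pair(0, e)), pair(pair(0, k(pair(0, pair(e, 0)), e)), pair(e, e))), cons(f(cons(cons(e, e), cons(0, pair(cons(0, e), cons(0, e)))), cons(pair(e, k(0, e)), pair(0, e))), cons(k(0, e), 0)))  →  pair(cons(cons(cons(e, e), pair(0, e)), pair(pair(0, k(pair(0, pair(e, 0)), e)), pair(e, e))), cons(f(cons(cons(e, e), cons(0, pair(cons(0, e), cons(0, e)))), cons(pair(e, k(0, e)), pair(0, e))), cons(k(0, e), 0)))   [R1 at 1.1.1.2]
2. pair(cons(cons(cons(e, e), pair(0, e)), pair(pair(0, k(pair(0, pair(e, 0)), e)), pair(e, e))), cons(f(cons(cons(e, e), cons(0, pair(cons(0, e), cons(0, e)))), cons(pair(e, k(0, e)), pair(0, e))), cons(k(0, e), 0)))  →  pair(cons(cons(cons(e, e), pair(0, e)), pair(pair(0, e), pair(e, e))), cons(f(cons(cons(e, e), cons(0, pair(cons(0, e), cons(0, e)))), cons(pair(e, k(0, e)), pair(0, e))), cons(k(0, e), 0)))   [R1 at 1.2.1.2]
3. pair(cons(cons(cons(e, e), pair(0, e)), pair(pair(0, e), pair(e, e))), cons(f(cons(cons(e, e), cons(0, pair(cons(0, e), cons(0, e)))), cons(pair(e, k(0, e)), pair(0, e))), cons(k(0, e), 0)))  →  pair(cons(cons(cons(e, e), pair(0, e)), pair(pair(0, e), pair(e, e))), cons(f(cons(cons(e, e), cons(0, pair(cons(0, e), cons(0, e)))), cons(pair(e, e), pair(0, e))), cons(k(0, e), 0)))   [R1 at 2.1.2.1.2]
4. pair(cons(cons(cons(e, e), pair(0, e)), pair(pair(0, e), pair(e, e))), cons(f(cons(cons(e, e), cons(0, pair(cons(0, e), cons(0, e)))), cons(pair(e, e), pair(0, e))), cons(k(0, e), 0)))  →  pair(cons(cons(cons(e, e), pair(0, e)), pair(pair(0, e), pair(e, e))), cons(cons(cons(e, e), 0), cons(k(0, e), 0)))   [R5 at 2.1]
5. pair(cons(cons(cons(e, e), pair(0, e)), pair(pair(0, e), pair(e, e))), cons(cons(cons(e, e), 0), cons(k(0, e), 0)))  →  pair(cons(cons(cons(e, e), pair(0, e)), pair(pair(0, e), pair(e, e))), cons(cons(cons(e, e), 0), cons(e, 0)))   [R1 at 2.2.1]

pair(cons(cons(cons(e, e), pair(0, e)), pair(pair(0, e), pair(e, e))), cons(cons(cons(e, e), 0), cons(e, 0)))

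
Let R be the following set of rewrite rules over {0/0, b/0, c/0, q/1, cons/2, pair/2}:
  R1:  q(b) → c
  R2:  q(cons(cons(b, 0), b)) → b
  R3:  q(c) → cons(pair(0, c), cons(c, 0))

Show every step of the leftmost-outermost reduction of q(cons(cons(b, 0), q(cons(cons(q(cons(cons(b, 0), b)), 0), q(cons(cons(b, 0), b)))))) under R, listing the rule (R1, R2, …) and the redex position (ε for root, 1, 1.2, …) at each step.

1. q(cons(cons(b, 0), q(cons(cons(q(cons(cons(b, 0), b)), 0), q(cons(cons(b, 0), b))))))  →  q(cons(cons(b, 0), q(cons(cons(b, 0), q(cons(cons(b, 0), b))))))   [R2 at 1.2.1.1.1]
2. q(cons(cons(b, 0), q(cons(cons(b, 0), q(cons(cons(b, 0), b))))))  →  q(cons(cons(b, 0), q(cons(cons(b, 0), b))))   [R2 at 1.2.1.2]
3. q(cons(cons(b, 0), q(cons(cons(b, 0), b))))  →  q(cons(cons(b, 0), b))   [R2 at 1.2]
4. q(cons(cons(b, 0), b))  →  b   [R2 at ε]

b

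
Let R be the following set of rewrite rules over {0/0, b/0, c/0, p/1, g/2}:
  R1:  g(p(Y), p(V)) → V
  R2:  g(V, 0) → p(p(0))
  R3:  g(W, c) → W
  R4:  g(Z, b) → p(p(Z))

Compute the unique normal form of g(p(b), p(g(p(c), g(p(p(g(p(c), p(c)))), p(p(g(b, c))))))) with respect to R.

1. g(p(b), p(g(p(c), g(p(p(g(p(c), p(c)))), p(p(g(b, c)))))))  →  g(p(c), g(p(p(g(p(c), p(c)))), p(p(g(b, c)))))   [R1 at ε]
2. g(p(c), g(p(p(g(p(c), p(c)))), p(p(g(b, c)))))  →  g(p(c), p(g(b, c)))   [R1 at 2]
3. g(p(c), p(g(b, c)))  →  g(b, c)   [R1 at ε]
4. g(b, c)  →  b   [R3 at ε]

b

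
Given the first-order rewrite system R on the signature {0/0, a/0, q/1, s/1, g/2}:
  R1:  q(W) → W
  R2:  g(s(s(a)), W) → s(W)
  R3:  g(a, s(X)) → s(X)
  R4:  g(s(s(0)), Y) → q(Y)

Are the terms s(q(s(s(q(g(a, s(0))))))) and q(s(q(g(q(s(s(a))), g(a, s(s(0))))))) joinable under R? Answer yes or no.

Reduce t₁ = s(q(s(s(q(g(a, s(0))))))):
1. s(q(s(s(q(g(a, s(0)))))))  →  s(s(s(q(g(a, s(0))))))   [R1 at 1]
2. s(s(s(q(g(a, s(0))))))  →  s(s(s(g(a, s(0)))))   [R1 at 1.1.1]
3. s(s(s(g(a, s(0)))))  →  s(s(s(s(0))))   [R3 at 1.1.1]

Reduce t₂ = q(s(q(g(q(s(s(a))), g(a, s(s(0))))))):
1. q(s(q(g(q(s(s(a))), g(a, s(s(0)))))))  →  s(q(g(q(s(s(a))), g(a, s(s(0))))))   [R1 at ε]
2. s(q(g(q(s(s(a))), g(a, s(s(0))))))  →  s(g(q(s(s(a))), g(a, s(s(0)))))   [R1 at 1]
3. s(g(q(s(s(a))), g(a, s(s(0)))))  →  s(g(s(s(a)), g(a, s(s(0)))))   [R1 at 1.1]
4. s(g(s(s(a)), g(a, s(s(0)))))  →  s(s(g(a, s(s(0)))))   [R2 at 1]
5. s(s(g(a, s(s(0)))))  →  s(s(s(s(0))))   [R3 at 1.1]

yes — NF(t₁) = s(s(s(s(0)))), NF(t₂) = s(s(s(s(0))))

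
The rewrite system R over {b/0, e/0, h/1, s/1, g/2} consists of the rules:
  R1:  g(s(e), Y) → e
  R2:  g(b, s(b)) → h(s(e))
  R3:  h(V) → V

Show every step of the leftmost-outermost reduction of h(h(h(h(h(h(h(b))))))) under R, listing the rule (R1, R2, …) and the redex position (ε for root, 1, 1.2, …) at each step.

b

1. h(h(h(h(h(h(h(b)))))))  →  h(h(h(h(h(h(b))))))   [R3 at ε]
2. h(h(h(h(h(h(b))))))  →  h(h(h(h(h(b)))))   [R3 at ε]
3. h(h(h(h(h(b)))))  →  h(h(h(h(b))))   [R3 at ε]
4. h(h(h(h(b))))  →  h(h(h(b)))   [R3 at ε]
5. h(h(h(b)))  →  h(h(b))   [R3 at ε]
6. h(h(b))  →  h(b)   [R3 at ε]
7. h(b)  →  b   [R3 at ε]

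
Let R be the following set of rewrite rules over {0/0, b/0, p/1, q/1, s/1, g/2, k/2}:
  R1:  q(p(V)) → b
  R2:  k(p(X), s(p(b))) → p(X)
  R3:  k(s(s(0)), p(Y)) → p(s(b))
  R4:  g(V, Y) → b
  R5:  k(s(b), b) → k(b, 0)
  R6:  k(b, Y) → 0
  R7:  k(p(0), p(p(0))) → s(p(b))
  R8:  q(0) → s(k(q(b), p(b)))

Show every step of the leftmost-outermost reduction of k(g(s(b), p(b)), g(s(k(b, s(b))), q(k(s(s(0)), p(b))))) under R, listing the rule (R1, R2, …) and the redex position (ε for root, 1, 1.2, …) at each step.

1. k(g(s(b), p(b)), g(s(k(b, s(b))), q(k(s(s(0)), p(b)))))  →  k(b, g(s(k(b, s(b))), q(k(s(s(0)), p(b)))))   [R4 at 1]
2. k(b, g(s(k(b, s(b))), q(k(s(s(0)), p(b)))))  →  0   [R6 at ε]

0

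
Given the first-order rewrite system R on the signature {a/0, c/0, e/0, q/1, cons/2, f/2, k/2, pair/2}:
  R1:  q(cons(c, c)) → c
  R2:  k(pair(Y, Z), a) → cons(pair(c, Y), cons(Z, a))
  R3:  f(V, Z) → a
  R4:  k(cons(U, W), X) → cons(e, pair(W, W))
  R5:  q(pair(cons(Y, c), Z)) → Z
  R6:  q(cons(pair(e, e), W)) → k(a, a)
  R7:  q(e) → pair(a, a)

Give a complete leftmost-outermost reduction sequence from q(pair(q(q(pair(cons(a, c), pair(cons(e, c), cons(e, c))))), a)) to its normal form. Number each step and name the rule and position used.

1. q(pair(q(q(pair(cons(a, c), pair(cons(e, c), cons(e, c))))), a))  →  q(pair(q(pair(cons(e, c), cons(e, c))), a))   [R5 at 1.1.1]
2. q(pair(q(pair(cons(e, c), cons(e, c))), a))  →  q(pair(cons(e, c), a))   [R5 at 1.1]
3. q(pair(cons(e, c), a))  →  a   [R5 at ε]

a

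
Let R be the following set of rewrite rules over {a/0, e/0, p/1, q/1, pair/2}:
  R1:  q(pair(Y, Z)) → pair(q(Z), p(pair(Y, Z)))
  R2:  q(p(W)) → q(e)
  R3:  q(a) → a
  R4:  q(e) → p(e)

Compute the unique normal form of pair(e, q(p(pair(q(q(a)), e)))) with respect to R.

pair(e, p(e))

1. pair(e, q(p(pair(q(q(a)), e))))  →  pair(e, q(e))   [R2 at 2]
2. pair(e, q(e))  →  pair(e, p(e))   [R4 at 2]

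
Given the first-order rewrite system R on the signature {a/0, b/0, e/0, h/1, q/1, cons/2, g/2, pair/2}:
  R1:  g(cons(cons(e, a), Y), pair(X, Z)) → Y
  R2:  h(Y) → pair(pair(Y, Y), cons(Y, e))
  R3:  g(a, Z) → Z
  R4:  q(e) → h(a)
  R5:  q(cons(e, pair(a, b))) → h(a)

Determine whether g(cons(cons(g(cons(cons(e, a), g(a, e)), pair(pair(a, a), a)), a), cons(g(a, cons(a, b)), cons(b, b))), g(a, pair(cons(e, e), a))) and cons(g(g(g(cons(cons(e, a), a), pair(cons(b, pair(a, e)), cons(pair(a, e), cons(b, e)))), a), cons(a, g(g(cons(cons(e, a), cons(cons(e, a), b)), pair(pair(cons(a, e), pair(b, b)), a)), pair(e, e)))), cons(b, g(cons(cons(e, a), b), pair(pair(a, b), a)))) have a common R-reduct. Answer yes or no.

yes — NF(t₁) = cons(cons(a, b), cons(b, b)), NF(t₂) = cons(cons(a, b), cons(b, b))

Reduce t₁ = g(cons(cons(g(cons(cons(e, a), g(a, e)), pair(pair(a, a), a)), a), cons(g(a, cons(a, b)), cons(b, b))), g(a, pair(cons(e, e), a))):
1. g(cons(cons(g(cons(cons(e, a), g(a, e)), pair(pair(a, a), a)), a), cons(g(a, cons(a, b)), cons(b, b))), g(a, pair(cons(e, e), a)))  →  g(cons(cons(g(a, e), a), cons(g(a, cons(a, b)), cons(b, b))), g(a, pair(cons(e, e), a)))   [R1 at 1.1.1]
2. g(cons(cons(g(a, e), a), cons(g(a, cons(a, b)), cons(b, b))), g(a, pair(cons(e, e), a)))  →  g(cons(cons(e, a), cons(g(a, cons(a, b)), cons(b, b))), g(a, pair(cons(e, e), a)))   [R3 at 1.1.1]
3. g(cons(cons(e, a), cons(g(a, cons(a, b)), cons(b, b))), g(a, pair(cons(e, e), a)))  →  g(cons(cons(e, a), cons(cons(a, b), cons(b, b))), g(a, pair(cons(e, e), a)))   [R3 at 1.2.1]
4. g(cons(cons(e, a), cons(cons(a, b), cons(b, b))), g(a, pair(cons(e, e), a)))  →  g(cons(cons(e, a), cons(cons(a, b), cons(b, b))), pair(cons(e, e), a))   [R3 at 2]
5. g(cons(cons(e, a), cons(cons(a, b), cons(b, b))), pair(cons(e, e), a))  →  cons(cons(a, b), cons(b, b))   [R1 at ε]

Reduce t₂ = cons(g(g(g(cons(cons(e, a), a), pair(cons(b, pair(a, e)), cons(pair(a, e), cons(b, e)))), a), cons(a, g(g(cons(cons(e, a), cons(cons(e, a), b)), pair(pair(cons(a, e), pair(b, b)), a)), pair(e, e)))), cons(b, g(cons(cons(e, a), b), pair(pair(a, b), a)))):
1. cons(g(g(g(cons(cons(e, a), a), pair(cons(b, pair(a, e)), cons(pair(a, e), cons(b, e)))), a), cons(a, g(g(cons(cons(e, a), cons(cons(e, a), b)), pair(pair(cons(a, e), pair(b, b)), a)), pair(e, e)))), cons(b, g(cons(cons(e, a), b), pair(pair(a, b), a))))  →  cons(g(g(a, a), cons(a, g(g(cons(cons(e, a), cons(cons(e, a), b)), pair(pair(cons(a, e), pair(b, b)), a)), pair(e, e)))), cons(b, g(cons(cons(e, a), b), pair(pair(a, b), a))))   [R1 at 1.1.1]
2. cons(g(g(a, a), cons(a, g(g(cons(cons(e, a), cons(cons(e, a), b)), pair(pair(cons(a, e), pair(b, b)), a)), pair(e, e)))), cons(b, g(cons(cons(e, a), b), pair(pair(a, b), a))))  →  cons(g(a, cons(a, g(g(cons(cons(e, a), cons(cons(e, a), b)), pair(pair(cons(a, e), pair(b, b)), a)), pair(e, e)))), cons(b, g(cons(cons(e, a), b), pair(pair(a, b), a))))   [R3 at 1.1]
3. cons(g(a, cons(a, g(g(cons(cons(e, a), cons(cons(e, a), b)), pair(pair(cons(a, e), pair(b, b)), a)), pair(e, e)))), cons(b, g(cons(cons(e, a), b), pair(pair(a, b), a))))  →  cons(cons(a, g(g(cons(cons(e, a), cons(cons(e, a), b)), pair(pair(cons(a, e), pair(b, b)), a)), pair(e, e))), cons(b, g(cons(cons(e, a), b), pair(pair(a, b), a))))   [R3 at 1]
4. cons(cons(a, g(g(cons(cons(e, a), cons(cons(e, a), b)), pair(pair(cons(a, e), pair(b, b)), a)), pair(e, e))), cons(b, g(cons(cons(e, a), b), pair(pair(a, b), a))))  →  cons(cons(a, g(cons(cons(e, a), b), pair(e, e))), cons(b, g(cons(cons(e, a), b), pair(pair(a, b), a))))   [R1 at 1.2.1]
5. cons(cons(a, g(cons(cons(e, a), b), pair(e, e))), cons(b, g(cons(cons(e, a), b), pair(pair(a, b), a))))  →  cons(cons(a, b), cons(b, g(cons(cons(e, a), b), pair(pair(a, b), a))))   [R1 at 1.2]
6. cons(cons(a, b), cons(b, g(cons(cons(e, a), b), pair(pair(a, b), a))))  →  cons(cons(a, b), cons(b, b))   [R1 at 2.2]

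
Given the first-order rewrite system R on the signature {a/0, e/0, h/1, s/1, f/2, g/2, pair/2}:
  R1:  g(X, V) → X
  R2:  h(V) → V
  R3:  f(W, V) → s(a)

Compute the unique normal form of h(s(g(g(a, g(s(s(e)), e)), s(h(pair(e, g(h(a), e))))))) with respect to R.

s(a)

1. h(s(g(g(a, g(s(s(e)), e)), s(h(pair(e, g(h(a), e)))))))  →  s(g(g(a, g(s(s(e)), e)), s(h(pair(e, g(h(a), e))))))   [R2 at ε]
2. s(g(g(a, g(s(s(e)), e)), s(h(pair(e, g(h(a), e))))))  →  s(g(a, g(s(s(e)), e)))   [R1 at 1]
3. s(g(a, g(s(s(e)), e)))  →  s(a)   [R1 at 1]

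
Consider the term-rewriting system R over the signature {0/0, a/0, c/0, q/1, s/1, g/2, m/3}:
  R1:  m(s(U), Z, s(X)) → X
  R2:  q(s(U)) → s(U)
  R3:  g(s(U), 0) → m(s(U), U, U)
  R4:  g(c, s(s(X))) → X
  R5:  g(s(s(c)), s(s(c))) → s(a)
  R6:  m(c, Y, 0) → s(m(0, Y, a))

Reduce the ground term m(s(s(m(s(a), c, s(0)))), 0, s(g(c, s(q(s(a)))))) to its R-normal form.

1. m(s(s(m(s(a), c, s(0)))), 0, s(g(c, s(q(s(a))))))  →  g(c, s(q(s(a))))   [R1 at ε]
2. g(c, s(q(s(a))))  →  g(c, s(s(a)))   [R2 at 2.1]
3. g(c, s(s(a)))  →  a   [R4 at ε]

a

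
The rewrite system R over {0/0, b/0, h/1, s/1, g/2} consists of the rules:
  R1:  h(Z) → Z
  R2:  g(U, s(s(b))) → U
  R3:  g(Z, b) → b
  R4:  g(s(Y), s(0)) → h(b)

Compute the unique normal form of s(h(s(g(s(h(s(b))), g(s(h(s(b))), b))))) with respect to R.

s(s(b))

1. s(h(s(g(s(h(s(b))), g(s(h(s(b))), b)))))  →  s(s(g(s(h(s(b))), g(s(h(s(b))), b))))   [R1 at 1]
2. s(s(g(s(h(s(b))), g(s(h(s(b))), b))))  →  s(s(g(s(s(b)), g(s(h(s(b))), b))))   [R1 at 1.1.1.1]
3. s(s(g(s(s(b)), g(s(h(s(b))), b))))  →  s(s(g(s(s(b)), b)))   [R3 at 1.1.2]
4. s(s(g(s(s(b)), b)))  →  s(s(b))   [R3 at 1.1]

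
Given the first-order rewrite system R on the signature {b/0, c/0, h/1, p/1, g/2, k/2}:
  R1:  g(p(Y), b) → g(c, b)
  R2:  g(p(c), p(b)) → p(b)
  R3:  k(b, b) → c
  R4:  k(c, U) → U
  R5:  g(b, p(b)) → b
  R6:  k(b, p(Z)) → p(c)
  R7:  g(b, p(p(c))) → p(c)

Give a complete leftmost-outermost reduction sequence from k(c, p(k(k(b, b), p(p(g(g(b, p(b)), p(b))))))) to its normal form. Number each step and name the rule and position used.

p(p(p(b)))

1. k(c, p(k(k(b, b), p(p(g(g(b, p(b)), p(b)))))))  →  p(k(k(b, b), p(p(g(g(b, p(b)), p(b))))))   [R4 at ε]
2. p(k(k(b, b), p(p(g(g(b, p(b)), p(b))))))  →  p(k(c, p(p(g(g(b, p(b)), p(b))))))   [R3 at 1.1]
3. p(k(c, p(p(g(g(b, p(b)), p(b))))))  →  p(p(p(g(g(b, p(b)), p(b)))))   [R4 at 1]
4. p(p(p(g(g(b, p(b)), p(b)))))  →  p(p(p(g(b, p(b)))))   [R5 at 1.1.1.1]
5. p(p(p(g(b, p(b)))))  →  p(p(p(b)))   [R5 at 1.1.1]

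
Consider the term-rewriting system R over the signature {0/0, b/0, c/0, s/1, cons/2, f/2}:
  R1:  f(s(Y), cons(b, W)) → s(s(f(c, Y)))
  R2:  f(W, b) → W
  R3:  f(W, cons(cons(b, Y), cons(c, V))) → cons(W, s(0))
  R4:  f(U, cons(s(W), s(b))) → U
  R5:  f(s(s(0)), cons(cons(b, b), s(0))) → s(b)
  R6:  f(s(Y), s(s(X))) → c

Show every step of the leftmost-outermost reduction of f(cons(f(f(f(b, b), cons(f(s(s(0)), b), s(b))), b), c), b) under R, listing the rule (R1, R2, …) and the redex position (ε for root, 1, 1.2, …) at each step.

1. f(cons(f(f(f(b, b), cons(f(s(s(0)), b), s(b))), b), c), b)  →  cons(f(f(f(b, b), cons(f(s(s(0)), b), s(b))), b), c)   [R2 at ε]
2. cons(f(f(f(b, b), cons(f(s(s(0)), b), s(b))), b), c)  →  cons(f(f(b, b), cons(f(s(s(0)), b), s(b))), c)   [R2 at 1]
3. cons(f(f(b, b), cons(f(s(s(0)), b), s(b))), c)  →  cons(f(b, cons(f(s(s(0)), b), s(b))), c)   [R2 at 1.1]
4. cons(f(b, cons(f(s(s(0)), b), s(b))), c)  →  cons(f(b, cons(s(s(0)), s(b))), c)   [R2 at 1.2.1]
5. cons(f(b, cons(s(s(0)), s(b))), c)  →  cons(b, c)   [R4 at 1]

cons(b, c)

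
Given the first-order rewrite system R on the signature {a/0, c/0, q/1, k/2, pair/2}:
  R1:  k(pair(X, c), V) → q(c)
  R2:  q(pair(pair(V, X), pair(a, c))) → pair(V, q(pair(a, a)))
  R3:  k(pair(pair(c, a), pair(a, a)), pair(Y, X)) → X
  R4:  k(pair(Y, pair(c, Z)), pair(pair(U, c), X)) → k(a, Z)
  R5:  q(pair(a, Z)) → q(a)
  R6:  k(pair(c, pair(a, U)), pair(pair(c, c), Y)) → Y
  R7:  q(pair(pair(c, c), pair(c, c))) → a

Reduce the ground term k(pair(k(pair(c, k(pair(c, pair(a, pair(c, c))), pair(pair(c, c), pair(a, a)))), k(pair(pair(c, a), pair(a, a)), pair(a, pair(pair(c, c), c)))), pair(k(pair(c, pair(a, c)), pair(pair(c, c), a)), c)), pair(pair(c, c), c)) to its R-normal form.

1. k(pair(k(pair(c, k(pair(c, pair(a, pair(c, c))), pair(pair(c, c), pair(a, a)))), k(pair(pair(c, a), pair(a, a)), pair(a, pair(pair(c, c), c)))), pair(k(pair(c, pair(a, c)), pair(pair(c, c), a)), c)), pair(pair(c, c), c))  →  k(pair(k(pair(c, pair(a, a)), k(pair(pair(c, a), pair(a, a)), pair(a, pair(pair(c, c), c)))), pair(k(pair(c, pair(a, c)), pair(pair(c, c), a)), c)), pair(pair(c, c), c))   [R6 at 1.1.1.2]
2. k(pair(k(pair(c, pair(a, a)), k(pair(pair(c, a), pair(a, a)), pair(a, pair(pair(c, c), c)))), pair(k(pair(c, pair(a, c)), pair(pair(c, c), a)), c)), pair(pair(c, c), c))  →  k(pair(k(pair(c, pair(a, a)), pair(pair(c, c), c)), pair(k(pair(c, pair(a, c)), pair(pair(c, c), a)), c)), pair(pair(c, c), c))   [R3 at 1.1.2]
3. k(pair(k(pair(c, pair(a, a)), pair(pair(c, c), c)), pair(k(pair(c, pair(a, c)), pair(pair(c, c), a)), c)), pair(pair(c, c), c))  →  k(pair(c, pair(k(pair(c, pair(a, c)), pair(pair(c, c), a)), c)), pair(pair(c, c), c))   [R6 at 1.1]
4. k(pair(c, pair(k(pair(c, pair(a, c)), pair(pair(c, c), a)), c)), pair(pair(c, c), c))  →  k(pair(c, pair(a, c)), pair(pair(c, c), c))   [R6 at 1.2.1]
5. k(pair(c, pair(a, c)), pair(pair(c, c), c))  →  c   [R6 at ε]

c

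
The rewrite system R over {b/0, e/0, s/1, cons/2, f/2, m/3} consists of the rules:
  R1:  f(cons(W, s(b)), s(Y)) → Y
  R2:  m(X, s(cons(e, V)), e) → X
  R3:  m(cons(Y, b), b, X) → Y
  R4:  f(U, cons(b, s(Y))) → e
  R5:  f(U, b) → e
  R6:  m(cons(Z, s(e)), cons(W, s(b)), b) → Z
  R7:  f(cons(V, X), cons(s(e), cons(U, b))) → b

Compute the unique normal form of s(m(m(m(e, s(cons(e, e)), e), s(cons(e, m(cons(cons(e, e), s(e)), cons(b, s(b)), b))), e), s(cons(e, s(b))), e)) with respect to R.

s(e)

1. s(m(m(m(e, s(cons(e, e)), e), s(cons(e, m(cons(cons(e, e), s(e)), cons(b, s(b)), b))), e), s(cons(e, s(b))), e))  →  s(m(m(e, s(cons(e, e)), e), s(cons(e, m(cons(cons(e, e), s(e)), cons(b, s(b)), b))), e))   [R2 at 1]
2. s(m(m(e, s(cons(e, e)), e), s(cons(e, m(cons(cons(e, e), s(e)), cons(b, s(b)), b))), e))  →  s(m(e, s(cons(e, e)), e))   [R2 at 1]
3. s(m(e, s(cons(e, e)), e))  →  s(e)   [R2 at 1]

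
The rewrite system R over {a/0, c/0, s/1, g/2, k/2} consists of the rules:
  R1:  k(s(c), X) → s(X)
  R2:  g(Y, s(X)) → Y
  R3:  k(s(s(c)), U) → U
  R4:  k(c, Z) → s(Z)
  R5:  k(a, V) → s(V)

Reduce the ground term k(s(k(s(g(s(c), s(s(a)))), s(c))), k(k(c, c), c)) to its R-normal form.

1. k(s(k(s(g(s(c), s(s(a)))), s(c))), k(k(c, c), c))  →  k(s(k(s(s(c)), s(c))), k(k(c, c), c))   [R2 at 1.1.1.1]
2. k(s(k(s(s(c)), s(c))), k(k(c, c), c))  →  k(s(s(c)), k(k(c, c), c))   [R3 at 1.1]
3. k(s(s(c)), k(k(c, c), c))  →  k(k(c, c), c)   [R3 at ε]
4. k(k(c, c), c)  →  k(s(c), c)   [R4 at 1]
5. k(s(c), c)  →  s(c)   [R1 at ε]

s(c)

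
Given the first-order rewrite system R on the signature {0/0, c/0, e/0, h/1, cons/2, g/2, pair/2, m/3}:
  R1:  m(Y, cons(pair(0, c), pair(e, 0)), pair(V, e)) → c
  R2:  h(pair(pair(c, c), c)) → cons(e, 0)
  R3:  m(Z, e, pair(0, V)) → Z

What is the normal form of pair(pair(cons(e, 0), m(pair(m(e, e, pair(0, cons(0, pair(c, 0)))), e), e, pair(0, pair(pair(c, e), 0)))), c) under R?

pair(pair(cons(e, 0), pair(e, e)), c)

1. pair(pair(cons(e, 0), m(pair(m(e, e, pair(0, cons(0, pair(c, 0)))), e), e, pair(0, pair(pair(c, e), 0)))), c)  →  pair(pair(cons(e, 0), pair(m(e, e, pair(0, cons(0, pair(c, 0)))), e)), c)   [R3 at 1.2]
2. pair(pair(cons(e, 0), pair(m(e, e, pair(0, cons(0, pair(c, 0)))), e)), c)  →  pair(pair(cons(e, 0), pair(e, e)), c)   [R3 at 1.2.1]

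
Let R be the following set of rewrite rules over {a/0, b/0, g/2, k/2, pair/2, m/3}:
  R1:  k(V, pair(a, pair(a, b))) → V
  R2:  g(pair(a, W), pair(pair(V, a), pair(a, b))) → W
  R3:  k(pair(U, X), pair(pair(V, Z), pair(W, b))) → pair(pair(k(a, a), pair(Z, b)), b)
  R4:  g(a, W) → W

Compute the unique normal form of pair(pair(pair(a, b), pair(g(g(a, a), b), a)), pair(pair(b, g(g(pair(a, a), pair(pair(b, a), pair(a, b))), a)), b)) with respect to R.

pair(pair(pair(a, b), pair(b, a)), pair(pair(b, a), b))

1. pair(pair(pair(a, b), pair(g(g(a, a), b), a)), pair(pair(b, g(g(pair(a, a), pair(pair(b, a), pair(a, b))), a)), b))  →  pair(pair(pair(a, b), pair(g(a, b), a)), pair(pair(b, g(g(pair(a, a), pair(pair(b, a), pair(a, b))), a)), b))   [R4 at 1.2.1.1]
2. pair(pair(pair(a, b), pair(g(a, b), a)), pair(pair(b, g(g(pair(a, a), pair(pair(b, a), pair(a, b))), a)), b))  →  pair(pair(pair(a, b), pair(b, a)), pair(pair(b, g(g(pair(a, a), pair(pair(b, a), pair(a, b))), a)), b))   [R4 at 1.2.1]
3. pair(pair(pair(a, b), pair(b, a)), pair(pair(b, g(g(pair(a, a), pair(pair(b, a), pair(a, b))), a)), b))  →  pair(pair(pair(a, b), pair(b, a)), pair(pair(b, g(a, a)), b))   [R2 at 2.1.2.1]
4. pair(pair(pair(a, b), pair(b, a)), pair(pair(b, g(a, a)), b))  →  pair(pair(pair(a, b), pair(b, a)), pair(pair(b, a), b))   [R4 at 2.1.2]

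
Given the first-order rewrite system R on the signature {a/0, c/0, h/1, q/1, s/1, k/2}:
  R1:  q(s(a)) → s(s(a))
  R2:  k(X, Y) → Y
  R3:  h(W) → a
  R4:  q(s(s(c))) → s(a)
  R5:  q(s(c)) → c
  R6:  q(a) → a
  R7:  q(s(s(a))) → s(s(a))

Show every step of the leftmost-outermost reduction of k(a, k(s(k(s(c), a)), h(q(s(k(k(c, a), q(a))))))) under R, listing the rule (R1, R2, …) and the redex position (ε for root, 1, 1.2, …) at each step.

a

1. k(a, k(s(k(s(c), a)), h(q(s(k(k(c, a), q(a)))))))  →  k(s(k(s(c), a)), h(q(s(k(k(c, a), q(a))))))   [R2 at ε]
2. k(s(k(s(c), a)), h(q(s(k(k(c, a), q(a))))))  →  h(q(s(k(k(c, a), q(a)))))   [R2 at ε]
3. h(q(s(k(k(c, a), q(a)))))  →  a   [R3 at ε]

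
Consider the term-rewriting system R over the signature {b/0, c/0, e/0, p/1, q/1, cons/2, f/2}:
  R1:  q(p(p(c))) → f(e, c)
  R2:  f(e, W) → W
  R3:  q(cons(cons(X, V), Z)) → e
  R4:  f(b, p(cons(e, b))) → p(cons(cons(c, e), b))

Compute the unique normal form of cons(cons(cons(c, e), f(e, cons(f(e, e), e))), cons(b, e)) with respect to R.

1. cons(cons(cons(c, e), f(e, cons(f(e, e), e))), cons(b, e))  →  cons(cons(cons(c, e), cons(f(e, e), e)), cons(b, e))   [R2 at 1.2]
2. cons(cons(cons(c, e), cons(f(e, e), e)), cons(b, e))  →  cons(cons(cons(c, e), cons(e, e)), cons(b, e))   [R2 at 1.2.1]

cons(cons(cons(c, e), cons(e, e)), cons(b, e))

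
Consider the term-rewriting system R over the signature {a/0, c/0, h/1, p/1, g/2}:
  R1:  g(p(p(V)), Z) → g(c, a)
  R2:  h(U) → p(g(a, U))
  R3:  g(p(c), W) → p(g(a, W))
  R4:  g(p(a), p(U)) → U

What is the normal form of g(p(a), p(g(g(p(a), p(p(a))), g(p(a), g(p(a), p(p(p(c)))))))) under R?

c

1. g(p(a), p(g(g(p(a), p(p(a))), g(p(a), g(p(a), p(p(p(c))))))))  →  g(g(p(a), p(p(a))), g(p(a), g(p(a), p(p(p(c))))))   [R4 at ε]
2. g(g(p(a), p(p(a))), g(p(a), g(p(a), p(p(p(c))))))  →  g(p(a), g(p(a), g(p(a), p(p(p(c))))))   [R4 at 1]
3. g(p(a), g(p(a), g(p(a), p(p(p(c))))))  →  g(p(a), g(p(a), p(p(c))))   [R4 at 2.2]
4. g(p(a), g(p(a), p(p(c))))  →  g(p(a), p(c))   [R4 at 2]
5. g(p(a), p(c))  →  c   [R4 at ε]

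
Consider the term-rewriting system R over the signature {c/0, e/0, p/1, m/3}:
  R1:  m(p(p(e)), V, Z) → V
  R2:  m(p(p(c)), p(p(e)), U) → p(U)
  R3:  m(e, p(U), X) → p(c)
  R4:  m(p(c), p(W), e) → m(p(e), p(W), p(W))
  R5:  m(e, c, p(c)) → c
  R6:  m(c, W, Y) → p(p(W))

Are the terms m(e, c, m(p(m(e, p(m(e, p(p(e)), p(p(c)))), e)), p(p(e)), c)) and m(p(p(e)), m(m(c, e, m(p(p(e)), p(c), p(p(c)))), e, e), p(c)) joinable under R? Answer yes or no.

no — NF(t₁) = c, NF(t₂) = e

Reduce t₁ = m(e, c, m(p(m(e, p(m(e, p(p(e)), p(p(c)))), e)), p(p(e)), c)):
1. m(e, c, m(p(m(e, p(m(e, p(p(e)), p(p(c)))), e)), p(p(e)), c))  →  m(e, c, m(p(p(c)), p(p(e)), c))   [R3 at 3.1.1]
2. m(e, c, m(p(p(c)), p(p(e)), c))  →  m(e, c, p(c))   [R2 at 3]
3. m(e, c, p(c))  →  c   [R5 at ε]

Reduce t₂ = m(p(p(e)), m(m(c, e, m(p(p(e)), p(c), p(p(c)))), e, e), p(c)):
1. m(p(p(e)), m(m(c, e, m(p(p(e)), p(c), p(p(c)))), e, e), p(c))  →  m(m(c, e, m(p(p(e)), p(c), p(p(c)))), e, e)   [R1 at ε]
2. m(m(c, e, m(p(p(e)), p(c), p(p(c)))), e, e)  →  m(p(p(e)), e, e)   [R6 at 1]
3. m(p(p(e)), e, e)  →  e   [R1 at ε]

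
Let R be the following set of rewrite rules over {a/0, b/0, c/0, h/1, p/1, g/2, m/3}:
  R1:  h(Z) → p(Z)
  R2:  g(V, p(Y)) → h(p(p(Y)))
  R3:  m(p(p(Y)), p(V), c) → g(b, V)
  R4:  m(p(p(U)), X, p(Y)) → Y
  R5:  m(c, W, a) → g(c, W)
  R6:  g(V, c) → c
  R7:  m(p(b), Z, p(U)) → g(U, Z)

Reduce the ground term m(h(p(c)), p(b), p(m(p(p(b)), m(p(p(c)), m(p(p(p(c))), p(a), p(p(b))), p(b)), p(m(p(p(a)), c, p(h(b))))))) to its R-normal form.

1. m(h(p(c)), p(b), p(m(p(p(b)), m(p(p(c)), m(p(p(p(c))), p(a), p(p(b))), p(b)), p(m(p(p(a)), c, p(h(b)))))))  →  m(p(p(c)), p(b), p(m(p(p(b)), m(p(p(c)), m(p(p(p(c))), p(a), p(p(b))), p(b)), p(m(p(p(a)), c, p(h(b)))))))   [R1 at 1]
2. m(p(p(c)), p(b), p(m(p(p(b)), m(p(p(c)), m(p(p(p(c))), p(a), p(p(b))), p(b)), p(m(p(p(a)), c, p(h(b)))))))  →  m(p(p(b)), m(p(p(c)), m(p(p(p(c))), p(a), p(p(b))), p(b)), p(m(p(p(a)), c, p(h(b)))))   [R4 at ε]
3. m(p(p(b)), m(p(p(c)), m(p(p(p(c))), p(a), p(p(b))), p(b)), p(m(p(p(a)), c, p(h(b)))))  →  m(p(p(a)), c, p(h(b)))   [R4 at ε]
4. m(p(p(a)), c, p(h(b)))  →  h(b)   [R4 at ε]
5. h(b)  →  p(b)   [R1 at ε]

p(b)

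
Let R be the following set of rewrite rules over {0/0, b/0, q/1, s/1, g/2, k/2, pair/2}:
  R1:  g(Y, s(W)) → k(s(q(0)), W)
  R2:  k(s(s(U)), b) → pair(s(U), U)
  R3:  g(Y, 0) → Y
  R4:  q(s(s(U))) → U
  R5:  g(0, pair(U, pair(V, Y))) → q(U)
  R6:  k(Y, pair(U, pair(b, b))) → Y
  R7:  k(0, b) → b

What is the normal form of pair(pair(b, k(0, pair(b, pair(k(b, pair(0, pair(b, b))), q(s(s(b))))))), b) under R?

pair(pair(b, 0), b)

1. pair(pair(b, k(0, pair(b, pair(k(b, pair(0, pair(b, b))), q(s(s(b))))))), b)  →  pair(pair(b, k(0, pair(b, pair(b, q(s(s(b))))))), b)   [R6 at 1.2.2.2.1]
2. pair(pair(b, k(0, pair(b, pair(b, q(s(s(b))))))), b)  →  pair(pair(b, k(0, pair(b, pair(b, b)))), b)   [R4 at 1.2.2.2.2]
3. pair(pair(b, k(0, pair(b, pair(b, b)))), b)  →  pair(pair(b, 0), b)   [R6 at 1.2]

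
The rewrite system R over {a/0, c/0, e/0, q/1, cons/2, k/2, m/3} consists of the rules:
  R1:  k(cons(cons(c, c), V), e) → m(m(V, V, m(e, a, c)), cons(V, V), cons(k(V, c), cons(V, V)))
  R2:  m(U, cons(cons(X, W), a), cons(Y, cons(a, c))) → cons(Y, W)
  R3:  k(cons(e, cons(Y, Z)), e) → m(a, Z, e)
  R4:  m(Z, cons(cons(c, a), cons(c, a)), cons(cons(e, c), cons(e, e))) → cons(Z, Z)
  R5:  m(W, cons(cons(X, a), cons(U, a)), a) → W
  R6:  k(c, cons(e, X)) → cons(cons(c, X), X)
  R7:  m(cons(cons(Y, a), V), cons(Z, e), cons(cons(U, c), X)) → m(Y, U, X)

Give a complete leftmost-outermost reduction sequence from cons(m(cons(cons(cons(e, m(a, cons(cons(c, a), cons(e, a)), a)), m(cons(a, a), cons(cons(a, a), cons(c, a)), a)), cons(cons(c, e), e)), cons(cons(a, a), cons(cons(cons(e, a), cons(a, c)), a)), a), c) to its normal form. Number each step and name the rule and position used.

1. cons(m(cons(cons(cons(e, m(a, cons(cons(c, a), cons(e, a)), a)), m(cons(a, a), cons(cons(a, a), cons(c, a)), a)), cons(cons(c, e), e)), cons(cons(a, a), cons(cons(cons(e, a), cons(a, c)), a)), a), c)  →  cons(cons(cons(cons(e, m(a, cons(cons(c, a), cons(e, a)), a)), m(cons(a, a), cons(cons(a, a), cons(c, a)), a)), cons(cons(c, e), e)), c)   [R5 at 1]
2. cons(cons(cons(cons(e, m(a, cons(cons(c, a), cons(e, a)), a)), m(cons(a, a), cons(cons(a, a), cons(c, a)), a)), cons(cons(c, e), e)), c)  →  cons(cons(cons(cons(e, a), m(cons(a, a), cons(cons(a, a), cons(c, a)), a)), cons(cons(c, e), e)), c)   [R5 at 1.1.1.2]
3. cons(cons(cons(cons(e, a), m(cons(a, a), cons(cons(a, a), cons(c, a)), a)), cons(cons(c, e), e)), c)  →  cons(cons(cons(cons(e, a), cons(a, a)), cons(cons(c, e), e)), c)   [R5 at 1.1.2]

cons(cons(cons(cons(e, a), cons(a, a)), cons(cons(c, e), e)), c)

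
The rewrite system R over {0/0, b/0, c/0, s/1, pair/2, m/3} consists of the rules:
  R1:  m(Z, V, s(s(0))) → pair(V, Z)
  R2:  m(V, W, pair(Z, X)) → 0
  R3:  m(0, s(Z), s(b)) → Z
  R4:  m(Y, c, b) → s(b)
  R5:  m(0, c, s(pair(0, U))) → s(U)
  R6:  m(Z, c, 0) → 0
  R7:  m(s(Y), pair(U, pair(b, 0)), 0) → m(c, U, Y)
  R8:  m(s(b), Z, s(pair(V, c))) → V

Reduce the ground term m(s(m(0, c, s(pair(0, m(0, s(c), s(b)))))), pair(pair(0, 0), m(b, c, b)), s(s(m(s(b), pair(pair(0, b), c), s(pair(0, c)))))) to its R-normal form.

1. m(s(m(0, c, s(pair(0, m(0, s(c), s(b)))))), pair(pair(0, 0), m(b, c, b)), s(s(m(s(b), pair(pair(0, b), c), s(pair(0, c))))))  →  m(s(s(m(0, s(c), s(b)))), pair(pair(0, 0), m(b, c, b)), s(s(m(s(b), pair(pair(0, b), c), s(pair(0, c))))))   [R5 at 1.1]
2. m(s(s(m(0, s(c), s(b)))), pair(pair(0, 0), m(b, c, b)), s(s(m(s(b), pair(pair(0, b), c), s(pair(0, c))))))  →  m(s(s(c)), pair(pair(0, 0), m(b, c, b)), s(s(m(s(b), pair(pair(0, b), c), s(pair(0, c))))))   [R3 at 1.1.1]
3. m(s(s(c)), pair(pair(0, 0), m(b, c, b)), s(s(m(s(b), pair(pair(0, b), c), s(pair(0, c))))))  →  m(s(s(c)), pair(pair(0, 0), s(b)), s(s(m(s(b), pair(pair(0, b), c), s(pair(0, c))))))   [R4 at 2.2]
4. m(s(s(c)), pair(pair(0, 0), s(b)), s(s(m(s(b), pair(pair(0, b), c), s(pair(0, c))))))  →  m(s(s(c)), pair(pair(0, 0), s(b)), s(s(0)))   [R8 at 3.1.1]
5. m(s(s(c)), pair(pair(0, 0), s(b)), s(s(0)))  →  pair(pair(pair(0, 0), s(b)), s(s(c)))   [R1 at ε]

pair(pair(pair(0, 0), s(b)), s(s(c)))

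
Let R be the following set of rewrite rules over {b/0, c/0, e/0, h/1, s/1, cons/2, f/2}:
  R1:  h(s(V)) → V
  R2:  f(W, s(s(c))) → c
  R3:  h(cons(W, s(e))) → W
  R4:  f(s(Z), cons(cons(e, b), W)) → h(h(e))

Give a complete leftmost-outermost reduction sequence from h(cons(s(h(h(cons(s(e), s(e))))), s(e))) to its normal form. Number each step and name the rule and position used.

s(e)

1. h(cons(s(h(h(cons(s(e), s(e))))), s(e)))  →  s(h(h(cons(s(e), s(e)))))   [R3 at ε]
2. s(h(h(cons(s(e), s(e)))))  →  s(h(s(e)))   [R3 at 1.1]
3. s(h(s(e)))  →  s(e)   [R1 at 1]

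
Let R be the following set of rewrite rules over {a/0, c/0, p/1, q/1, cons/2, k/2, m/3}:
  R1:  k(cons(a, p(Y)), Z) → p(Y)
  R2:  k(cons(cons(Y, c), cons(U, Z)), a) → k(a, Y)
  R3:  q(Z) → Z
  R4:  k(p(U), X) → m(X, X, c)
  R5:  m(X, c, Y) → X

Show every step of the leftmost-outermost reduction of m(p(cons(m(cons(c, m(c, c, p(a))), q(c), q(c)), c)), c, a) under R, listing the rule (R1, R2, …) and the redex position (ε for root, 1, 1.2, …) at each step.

p(cons(cons(c, c), c))

1. m(p(cons(m(cons(c, m(c, c, p(a))), q(c), q(c)), c)), c, a)  →  p(cons(m(cons(c, m(c, c, p(a))), q(c), q(c)), c))   [R5 at ε]
2. p(cons(m(cons(c, m(c, c, p(a))), q(c), q(c)), c))  →  p(cons(m(cons(c, c), q(c), q(c)), c))   [R5 at 1.1.1.2]
3. p(cons(m(cons(c, c), q(c), q(c)), c))  →  p(cons(m(cons(c, c), c, q(c)), c))   [R3 at 1.1.2]
4. p(cons(m(cons(c, c), c, q(c)), c))  →  p(cons(cons(c, c), c))   [R5 at 1.1]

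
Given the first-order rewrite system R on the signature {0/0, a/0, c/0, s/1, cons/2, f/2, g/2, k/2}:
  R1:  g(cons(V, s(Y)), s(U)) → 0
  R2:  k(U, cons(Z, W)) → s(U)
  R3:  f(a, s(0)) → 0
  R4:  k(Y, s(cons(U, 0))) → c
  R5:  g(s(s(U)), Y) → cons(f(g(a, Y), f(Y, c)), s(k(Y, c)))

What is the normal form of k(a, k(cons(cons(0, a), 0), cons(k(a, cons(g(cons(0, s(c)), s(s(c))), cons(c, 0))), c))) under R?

1. k(a, k(cons(cons(0, a), 0), cons(k(a, cons(g(cons(0, s(c)), s(s(c))), cons(c, 0))), c)))  →  k(a, s(cons(cons(0, a), 0)))   [R2 at 2]
2. k(a, s(cons(cons(0, a), 0)))  →  c   [R4 at ε]

c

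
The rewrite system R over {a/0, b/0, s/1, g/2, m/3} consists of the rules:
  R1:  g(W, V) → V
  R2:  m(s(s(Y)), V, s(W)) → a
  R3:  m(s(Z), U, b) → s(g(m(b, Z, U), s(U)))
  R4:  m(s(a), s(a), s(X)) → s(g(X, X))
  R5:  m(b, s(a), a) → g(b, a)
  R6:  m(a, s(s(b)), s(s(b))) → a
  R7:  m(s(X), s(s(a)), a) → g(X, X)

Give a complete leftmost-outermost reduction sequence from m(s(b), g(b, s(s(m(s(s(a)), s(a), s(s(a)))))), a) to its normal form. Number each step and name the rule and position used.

b

1. m(s(b), g(b, s(s(m(s(s(a)), s(a), s(s(a)))))), a)  →  m(s(b), s(s(m(s(s(a)), s(a), s(s(a))))), a)   [R1 at 2]
2. m(s(b), s(s(m(s(s(a)), s(a), s(s(a))))), a)  →  m(s(b), s(s(a)), a)   [R2 at 2.1.1]
3. m(s(b), s(s(a)), a)  →  g(b, b)   [R7 at ε]
4. g(b, b)  →  b   [R1 at ε]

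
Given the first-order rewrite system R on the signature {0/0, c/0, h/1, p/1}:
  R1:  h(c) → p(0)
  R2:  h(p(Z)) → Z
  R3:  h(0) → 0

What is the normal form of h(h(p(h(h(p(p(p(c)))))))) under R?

c

1. h(h(p(h(h(p(p(p(c))))))))  →  h(h(h(p(p(p(c))))))   [R2 at 1]
2. h(h(h(p(p(p(c))))))  →  h(h(p(p(c))))   [R2 at 1.1]
3. h(h(p(p(c))))  →  h(p(c))   [R2 at 1]
4. h(p(c))  →  c   [R2 at ε]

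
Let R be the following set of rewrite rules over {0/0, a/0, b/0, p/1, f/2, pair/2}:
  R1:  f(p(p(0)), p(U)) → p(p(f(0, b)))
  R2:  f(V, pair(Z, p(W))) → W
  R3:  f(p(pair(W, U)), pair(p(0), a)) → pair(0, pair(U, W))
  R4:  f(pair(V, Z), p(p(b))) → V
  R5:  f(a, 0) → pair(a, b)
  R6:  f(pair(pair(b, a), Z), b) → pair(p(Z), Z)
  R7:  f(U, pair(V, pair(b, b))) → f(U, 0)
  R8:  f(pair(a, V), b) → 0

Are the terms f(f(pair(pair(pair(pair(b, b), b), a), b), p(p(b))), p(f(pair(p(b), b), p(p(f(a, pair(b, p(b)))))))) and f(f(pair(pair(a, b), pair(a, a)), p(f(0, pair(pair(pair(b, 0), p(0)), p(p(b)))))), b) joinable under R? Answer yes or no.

no — NF(t₁) = pair(pair(b, b), b), NF(t₂) = 0

Reduce t₁ = f(f(pair(pair(pair(pair(b, b), b), a), b), p(p(b))), p(f(pair(p(b), b), p(p(f(a, pair(b, p(b)))))))):
1. f(f(pair(pair(pair(pair(b, b), b), a), b), p(p(b))), p(f(pair(p(b), b), p(p(f(a, pair(b, p(b))))))))  →  f(pair(pair(pair(b, b), b), a), p(f(pair(p(b), b), p(p(f(a, pair(b, p(b))))))))   [R4 at 1]
2. f(pair(pair(pair(b, b), b), a), p(f(pair(p(b), b), p(p(f(a, pair(b, p(b))))))))  →  f(pair(pair(pair(b, b), b), a), p(f(pair(p(b), b), p(p(b)))))   [R2 at 2.1.2.1.1]
3. f(pair(pair(pair(b, b), b), a), p(f(pair(p(b), b), p(p(b)))))  →  f(pair(pair(pair(b, b), b), a), p(p(b)))   [R4 at 2.1]
4. f(pair(pair(pair(b, b), b), a), p(p(b)))  →  pair(pair(b, b), b)   [R4 at ε]

Reduce t₂ = f(f(pair(pair(a, b), pair(a, a)), p(f(0, pair(pair(pair(b, 0), p(0)), p(p(b)))))), b):
1. f(f(pair(pair(a, b), pair(a, a)), p(f(0, pair(pair(pair(b, 0), p(0)), p(p(b)))))), b)  →  f(f(pair(pair(a, b), pair(a, a)), p(p(b))), b)   [R2 at 1.2.1]
2. f(f(pair(pair(a, b), pair(a, a)), p(p(b))), b)  →  f(pair(a, b), b)   [R4 at 1]
3. f(pair(a, b), b)  →  0   [R8 at ε]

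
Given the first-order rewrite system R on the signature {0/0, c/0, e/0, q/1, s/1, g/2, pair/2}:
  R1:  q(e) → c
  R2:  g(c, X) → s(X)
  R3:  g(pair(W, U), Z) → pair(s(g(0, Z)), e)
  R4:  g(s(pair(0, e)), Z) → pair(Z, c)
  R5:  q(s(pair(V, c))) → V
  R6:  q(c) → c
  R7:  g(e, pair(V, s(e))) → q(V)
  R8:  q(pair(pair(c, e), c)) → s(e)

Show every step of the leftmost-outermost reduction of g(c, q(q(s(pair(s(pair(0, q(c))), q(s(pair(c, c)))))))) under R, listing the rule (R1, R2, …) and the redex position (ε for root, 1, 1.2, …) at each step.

1. g(c, q(q(s(pair(s(pair(0, q(c))), q(s(pair(c, c))))))))  →  s(q(q(s(pair(s(pair(0, q(c))), q(s(pair(c, c))))))))   [R2 at ε]
2. s(q(q(s(pair(s(pair(0, q(c))), q(s(pair(c, c))))))))  →  s(q(q(s(pair(s(pair(0, c)), q(s(pair(c, c))))))))   [R6 at 1.1.1.1.1.1.2]
3. s(q(q(s(pair(s(pair(0, c)), q(s(pair(c, c))))))))  →  s(q(q(s(pair(s(pair(0, c)), c)))))   [R5 at 1.1.1.1.2]
4. s(q(q(s(pair(s(pair(0, c)), c)))))  →  s(q(s(pair(0, c))))   [R5 at 1.1]
5. s(q(s(pair(0, c))))  →  s(0)   [R5 at 1]

s(0)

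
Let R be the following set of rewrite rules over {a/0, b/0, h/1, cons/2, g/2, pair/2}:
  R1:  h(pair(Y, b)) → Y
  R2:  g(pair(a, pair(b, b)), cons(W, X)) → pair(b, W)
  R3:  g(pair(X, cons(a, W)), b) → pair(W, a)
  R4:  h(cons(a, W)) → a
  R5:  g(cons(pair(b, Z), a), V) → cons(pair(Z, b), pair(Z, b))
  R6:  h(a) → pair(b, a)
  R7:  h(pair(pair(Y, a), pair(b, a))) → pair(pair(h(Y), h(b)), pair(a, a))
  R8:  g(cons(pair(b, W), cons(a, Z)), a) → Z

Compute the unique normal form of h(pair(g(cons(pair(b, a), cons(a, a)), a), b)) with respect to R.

a

1. h(pair(g(cons(pair(b, a), cons(a, a)), a), b))  →  g(cons(pair(b, a), cons(a, a)), a)   [R1 at ε]
2. g(cons(pair(b, a), cons(a, a)), a)  →  a   [R8 at ε]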